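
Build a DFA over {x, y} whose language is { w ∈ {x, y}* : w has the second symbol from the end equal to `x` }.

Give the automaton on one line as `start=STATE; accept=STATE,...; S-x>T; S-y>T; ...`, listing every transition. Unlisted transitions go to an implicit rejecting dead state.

A DFA must remember the last 2 symbols (since which symbol is second-to-last isn't known until the input ends). Use one state per possible window of the last ≤2 symbols; accept from those whose window starts with `x`.
        x   y  
>  s0   s1  s2 
   s1   s3  s4 
   s2   s5  s6 
 * s3   s3  s4 
 * s4   s5  s6 
   s5   s3  s4 
   s6   s5  s6 
(> = start, * = accepting)

start=s0; accept=s3,s4; s0-x>s1; s0-y>s2; s1-x>s3; s1-y>s4; s2-x>s5; s2-y>s6; s3-x>s3; s3-y>s4; s4-x>s5; s4-y>s6; s5-x>s3; s5-y>s4; s6-x>s5; s6-y>s6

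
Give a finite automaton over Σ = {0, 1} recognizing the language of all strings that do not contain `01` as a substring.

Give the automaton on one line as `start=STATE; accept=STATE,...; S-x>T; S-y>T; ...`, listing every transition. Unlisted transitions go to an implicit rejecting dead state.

start=q0; accept=q0,q1; q0-0>q1; q0-1>q0; q1-0>q1; q1-1>q2; q2-0>q2; q2-1>q2

Track partial matches of the forbidden pattern `01`. State q2 is a dead state reached once `01` has occurred; every other state accepts. q0 means no part of `01` is currently matched.
A 3-state machine:
        0   1  
>* q0   q1  q0 
 * q1   q1  q2 
   q2   q2  q2 
(> = start, * = accepting)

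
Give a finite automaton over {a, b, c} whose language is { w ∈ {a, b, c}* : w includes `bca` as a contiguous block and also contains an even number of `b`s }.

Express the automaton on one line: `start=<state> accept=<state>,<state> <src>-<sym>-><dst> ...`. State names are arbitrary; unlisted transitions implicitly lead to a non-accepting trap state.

start=S0 accept=S7 S0-a->S0 S0-b->S1 S0-c->S0 S1-a->S2 S1-b->S3 S1-c->S4 S2-a->S2 S2-b->S3 S2-c->S2 S3-a->S0 S3-b->S1 S3-c->S5 S4-a->S6 S4-b->S3 S4-c->S2 S5-a->S7 S5-b->S1 S5-c->S0 S6-a->S6 S6-b->S7 S6-c->S6 S7-a->S7 S7-b->S6 S7-c->S7

Handle the two conditions separately and then intersect. The first has 4 states tracking whether and how much of `bca` has been seen; the second has 2 states tracking the count of `b`s modulo 2. A product state is a pair (one from each), accepting exactly when both do.
With 8 states:
        a   b   c  
>  S0   S0  S1  S0 
   S1   S2  S3  S4 
   S2   S2  S3  S2 
   S3   S0  S1  S5 
   S4   S6  S3  S2 
   S5   S7  S1  S0 
   S6   S6  S7  S6 
 * S7   S7  S6  S7 
(> = start, * = accepting)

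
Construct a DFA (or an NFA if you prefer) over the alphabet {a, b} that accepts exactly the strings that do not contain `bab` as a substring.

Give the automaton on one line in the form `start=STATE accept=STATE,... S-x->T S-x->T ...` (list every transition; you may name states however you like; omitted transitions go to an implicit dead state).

start=q0 accept=q0,q1,q2 q0-a->q0 q0-b->q1 q1-a->q2 q1-b->q1 q2-a->q0 q2-b->q3 q3-a->q3 q3-b->q3

Track partial matches of the forbidden pattern `bab`. State q3 is a dead state reached once `bab` has occurred; every other state accepts. q0 means no part of `bab` is currently matched.
A 4-state machine:
        a   b  
>* q0   q0  q1 
 * q1   q2  q1 
 * q2   q0  q3 
   q3   q3  q3 
(> = start, * = accepting)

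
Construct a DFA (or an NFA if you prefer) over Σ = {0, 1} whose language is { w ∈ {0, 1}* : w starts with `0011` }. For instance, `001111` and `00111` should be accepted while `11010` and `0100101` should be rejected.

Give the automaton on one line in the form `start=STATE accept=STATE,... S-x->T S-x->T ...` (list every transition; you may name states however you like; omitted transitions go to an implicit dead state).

start=A accept=E A-0->B A-1->F B-0->C B-1->F C-0->F C-1->D D-0->F D-1->E E-0->E E-1->E F-0->F F-1->F

Walk along `0011` while the input agrees: from A take `0` to B, and so on. Any deviation drops to the rejecting sink F. Once E is reached the prefix is confirmed and every continuation is accepted.
6 states suffice.
       0  1 
>  A   B  F 
   B   C  F 
   C   F  D 
   D   F  E 
 * E   E  E 
   F   F  F 
(> = start, * = accepting)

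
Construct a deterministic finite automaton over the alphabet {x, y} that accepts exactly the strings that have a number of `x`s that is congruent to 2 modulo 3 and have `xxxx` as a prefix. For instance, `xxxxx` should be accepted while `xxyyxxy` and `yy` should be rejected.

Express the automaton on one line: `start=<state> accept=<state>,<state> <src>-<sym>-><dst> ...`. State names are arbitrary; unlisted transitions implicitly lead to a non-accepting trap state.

start=s0 accept=s8 s0-x->s1 s0-y->s2 s1-x->s3 s1-y->s4 s2-x->s4 s2-y->s2 s3-x->s5 s3-y->s6 s4-x->s6 s4-y->s4 s5-x->s7 s5-y->s2 s6-x->s2 s6-y->s6 s7-x->s8 s7-y->s7 s8-x->s9 s8-y->s8 s9-x->s7 s9-y->s9

Build one automaton per condition and run them in lockstep. One (3 states) tracks the count of `x`s modulo 3; the other (6 states) tracks whether the input so far still matches the prefix `xxxx`. Each combined state is a pair, one component from each; accept when both components accept.
        x   y  
>  s0   s1  s2 
   s1   s3  s4 
   s2   s4  s2 
   s3   s5  s6 
   s4   s6  s4 
   s5   s7  s2 
   s6   s2  s6 
   s7   s8  s7 
 * s8   s9  s8 
   s9   s7  s9 
(> = start, * = accepting)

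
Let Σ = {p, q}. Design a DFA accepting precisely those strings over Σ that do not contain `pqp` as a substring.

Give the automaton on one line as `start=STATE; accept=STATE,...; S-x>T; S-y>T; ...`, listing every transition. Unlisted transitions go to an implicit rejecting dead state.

This is the complement of 'contains `pqp`'. Use the same substring-matching states — S0 through S3 holding how much of `pqp` has just been matched — but flip the accepting set: everything except the trap S3 accepts.
4 states suffice.
        p   q  
>* S0   S1  S0 
 * S1   S1  S2 
 * S2   S3  S0 
   S3   S3  S3 
(> = start, * = accepting)

start=S0; accept=S0,S1,S2; S0-p>S1; S0-q>S0; S1-p>S1; S1-q>S2; S2-p>S3; S2-q>S0; S3-p>S3; S3-q>S3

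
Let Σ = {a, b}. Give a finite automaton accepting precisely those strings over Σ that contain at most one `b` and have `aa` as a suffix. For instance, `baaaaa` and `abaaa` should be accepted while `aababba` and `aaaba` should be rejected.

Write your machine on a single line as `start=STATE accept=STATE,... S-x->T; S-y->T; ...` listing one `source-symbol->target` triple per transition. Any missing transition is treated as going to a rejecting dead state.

start=s0; accept=s3,s6; s0-a->s1; s0-b->s2; s1-a->s3; s1-b->s2; s2-a->s4; s2-b->s5; s3-a->s3; s3-b->s2; s4-a->s6; s4-b->s5; s5-a->s7; s5-b->s5; s6-a->s6; s6-b->s5; s7-a->s8; s7-b->s5; s8-a->s8; s8-b->s5

Build one automaton per condition and run them in lockstep. One (3 states) tracks the count of `b`s, saturating at 2; the other (3 states) tracks how much of the suffix `aa` has currently been matched. Each combined state is a pair, one component from each; accept when both components accept.
With 9 states:
        a   b  
>  s0   s1  s2 
   s1   s3  s2 
   s2   s4  s5 
 * s3   s3  s2 
   s4   s6  s5 
   s5   s7  s5 
 * s6   s6  s5 
   s7   s8  s5 
   s8   s8  s5 
(> = start, * = accepting)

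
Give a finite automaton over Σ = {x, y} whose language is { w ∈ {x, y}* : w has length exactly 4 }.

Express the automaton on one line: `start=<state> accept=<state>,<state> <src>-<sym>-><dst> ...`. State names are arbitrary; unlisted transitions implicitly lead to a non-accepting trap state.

We only need to distinguish lengths 0, 1, …, 4, and '>4'. Chain q0 → q1 → q2 → q3 → q4 → q5 on every symbol, with q5 looping. Accepting states: {q4}.
        x   y  
>  q0   q1  q1 
   q1   q2  q2 
   q2   q3  q3 
   q3   q4  q4 
 * q4   q5  q5 
   q5   q5  q5 
(> = start, * = accepting)

start=q0 accept=q4 q0-x->q1 q0-y->q1 q1-x->q2 q1-y->q2 q2-x->q3 q2-y->q3 q3-x->q4 q3-y->q4 q4-x->q5 q4-y->q5 q5-x->q5 q5-y->q5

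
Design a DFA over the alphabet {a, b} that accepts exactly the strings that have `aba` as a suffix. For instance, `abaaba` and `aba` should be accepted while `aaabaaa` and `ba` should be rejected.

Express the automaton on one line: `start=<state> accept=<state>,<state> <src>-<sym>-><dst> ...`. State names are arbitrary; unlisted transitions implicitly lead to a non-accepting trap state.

start=s0 accept=s3 s0-a->s1 s0-b->s0 s1-a->s1 s1-b->s2 s2-a->s3 s2-b->s0 s3-a->s1 s3-b->s2

Remember how much of `aba` the current input suffix matches. State s0 means no match yet; s1 means the last symbol is `a`; s2 means the last 2 symbols are `ab`; s3 means the last 3 symbols are `aba`. Only s3 accepts. On a mismatch, fall back to the longest proper suffix that is still a prefix of `aba`.
A 4-state machine:
        a   b  
>  s0   s1  s0 
   s1   s1  s2 
   s2   s3  s0 
 * s3   s1  s2 
(> = start, * = accepting)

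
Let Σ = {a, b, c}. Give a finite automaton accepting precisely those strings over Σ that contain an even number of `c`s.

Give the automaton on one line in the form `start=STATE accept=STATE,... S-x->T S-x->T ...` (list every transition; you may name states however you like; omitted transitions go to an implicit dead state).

The only thing that matters is how many `c`s have appeared, reduced mod 2. Use one state per residue: s0 for 0, …, s1 for 1. Reading `c` moves to the next residue; anything else stays put. s0 is accepting.
2 states suffice.
        a   b   c  
>* s0   s0  s0  s1 
   s1   s1  s1  s0 
(> = start, * = accepting)

start=s0 accept=s0 s0-a->s0 s0-b->s0 s0-c->s1 s1-a->s1 s1-b->s1 s1-c->s0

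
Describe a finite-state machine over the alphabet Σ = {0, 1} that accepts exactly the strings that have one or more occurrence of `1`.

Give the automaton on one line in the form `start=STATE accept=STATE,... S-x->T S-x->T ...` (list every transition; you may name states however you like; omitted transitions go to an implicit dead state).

start=q0 accept=q1,q2 q0-0->q0 q0-1->q1 q1-0->q1 q1-1->q2 q2-0->q2 q2-1->q2

Only the number of `1`s matters, and only up to 2. Make a chain q0 → q1 → q2 advanced by each `1` (with q2 absorbing); every other symbol self-loops. The accepting set is {q1, q2}.
3 states suffice.
        0   1  
>  q0   q0  q1 
 * q1   q1  q2 
 * q2   q2  q2 
(> = start, * = accepting)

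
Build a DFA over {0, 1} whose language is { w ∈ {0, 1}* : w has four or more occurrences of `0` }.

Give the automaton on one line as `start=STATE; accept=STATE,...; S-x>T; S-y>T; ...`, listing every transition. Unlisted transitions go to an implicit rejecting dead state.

Only the number of `0`s matters, and only up to 5. Make a chain S0 → S1 → S2 → S3 → S4 → S5 advanced by each `0` (with S5 absorbing); every other symbol self-loops. The accepting set is {S4, S5}.
6 states suffice.
        0   1  
>  S0   S1  S0 
   S1   S2  S1 
   S2   S3  S2 
   S3   S4  S3 
 * S4   S5  S4 
 * S5   S5  S5 
(> = start, * = accepting)

start=S0; accept=S4,S5; S0-0>S1; S0-1>S0; S1-0>S2; S1-1>S1; S2-0>S3; S2-1>S2; S3-0>S4; S3-1>S3; S4-0>S5; S4-1>S4; S5-0>S5; S5-1>S5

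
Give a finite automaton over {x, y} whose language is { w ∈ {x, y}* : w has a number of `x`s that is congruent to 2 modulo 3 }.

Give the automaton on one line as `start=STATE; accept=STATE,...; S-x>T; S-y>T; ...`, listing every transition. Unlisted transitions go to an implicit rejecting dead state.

Keep the running count of `x`s modulo 3: each `x` advances along the cycle s0 → s1 → s2 → s0 while other symbols loop. Accept at s2.
        x   y  
>  s0   s1  s0 
   s1   s2  s1 
 * s2   s0  s2 
(> = start, * = accepting)

start=s0; accept=s2; s0-x>s1; s0-y>s0; s1-x>s2; s1-y>s1; s2-x>s0; s2-y>s2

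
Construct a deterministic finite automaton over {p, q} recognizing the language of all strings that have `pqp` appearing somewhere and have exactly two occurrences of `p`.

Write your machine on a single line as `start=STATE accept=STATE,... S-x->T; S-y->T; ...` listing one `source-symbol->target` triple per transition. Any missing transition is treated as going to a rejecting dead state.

start=S0; accept=S4; S0-p->S1; S0-q->S0; S1-p->S2; S1-q->S3; S2-p->S2; S2-q->S2; S3-p->S4; S3-q->S2; S4-p->S2; S4-q->S4

Build one automaton per condition and run them in lockstep. The first has 4 states tracking whether and how much of `pqp` has been seen; the second has 4 states tracking the count of `p`s, saturating at 3. A product state is a pair (one from each), accepting exactly when both do. Equivalent product states are then merged.
        p   q  
>  S0   S1  S0 
   S1   S2  S3 
   S2   S2  S2 
   S3   S4  S2 
 * S4   S2  S4 
(> = start, * = accepting)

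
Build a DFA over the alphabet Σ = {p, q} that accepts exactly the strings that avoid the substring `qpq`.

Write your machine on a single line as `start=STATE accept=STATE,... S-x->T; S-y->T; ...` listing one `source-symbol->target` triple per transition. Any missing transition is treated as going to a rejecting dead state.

start=A; accept=A,B,C; A-p->A; A-q->B; B-p->C; B-q->B; C-p->A; C-q->D; D-p->D; D-q->D

Track partial matches of the forbidden pattern `qpq`. State D is a dead state reached once `qpq` has occurred; every other state accepts. A means no part of `qpq` is currently matched.
4 states suffice.
       p  q 
>* A   A  B 
 * B   C  B 
 * C   A  D 
   D   D  D 
(> = start, * = accepting)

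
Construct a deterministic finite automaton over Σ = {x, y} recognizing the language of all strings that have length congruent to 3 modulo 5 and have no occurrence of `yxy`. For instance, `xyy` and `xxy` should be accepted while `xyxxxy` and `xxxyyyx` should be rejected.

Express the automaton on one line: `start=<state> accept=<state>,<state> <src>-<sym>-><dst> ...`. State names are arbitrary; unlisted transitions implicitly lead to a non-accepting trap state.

start=A accept=G,H,I A-x->B A-y->C B-x->D B-y->E C-x->F C-y->E D-x->G D-y->H E-x->I E-y->H F-x->G F-y->J G-x->K G-y->L H-x->M H-y->L I-x->K I-y->N J-x->N J-y->N K-x->A K-y->O L-x->P L-y->O M-x->A M-y->Q N-x->Q N-y->Q O-x->R O-y->C P-x->B P-y->S Q-x->S Q-y->S R-x->D R-y->T S-x->T S-y->T T-x->J T-y->J

Handle the two conditions separately and then intersect. One (5 states) tracks the input length modulo 5; the other (4 states) tracks partial matches of the forbidden pattern `yxy`. Each combined state is a pair, one component from each; accept when both components accept.
A 20-state machine:
       x  y 
>  A   B  C 
   B   D  E 
   C   F  E 
   D   G  H 
   E   I  H 
   F   G  J 
 * G   K  L 
 * H   M  L 
 * I   K  N 
   J   N  N 
   K   A  O 
   L   P  O 
   M   A  Q 
   N   Q  Q 
   O   R  C 
   P   B  S 
   Q   S  S 
   R   D  T 
   S   T  T 
   T   J  J 
(> = start, * = accepting)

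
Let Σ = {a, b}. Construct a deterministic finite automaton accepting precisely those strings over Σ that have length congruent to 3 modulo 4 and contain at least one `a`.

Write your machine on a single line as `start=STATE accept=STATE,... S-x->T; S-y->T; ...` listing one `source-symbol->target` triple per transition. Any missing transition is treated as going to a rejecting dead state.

Run two small machines in parallel and take their product. The first has 4 states tracking the input length modulo 4; the second has 3 states tracking the count of `a`s, saturating at 2. A product state is a pair (one from each), accepting exactly when both do.
A 12-state machine:
          a    b  
>  s0     s1   s2 
   s1     s3   s4 
   s2     s4   s5 
   s3     s6   s6 
   s4     s6   s7 
   s5     s7   s8 
 * s6     s9   s9 
 * s7     s9  s10 
   s8    s10   s0 
   s9    s11  s11 
   s10   s11   s1 
   s11    s3   s3 
(> = start, * = accepting)

start=s0; accept=s6,s7; s0-a->s1; s0-b->s2; s1-a->s3; s1-b->s4; s2-a->s4; s2-b->s5; s3-a->s6; s3-b->s6; s4-a->s6; s4-b->s7; s5-a->s7; s5-b->s8; s6-a->s9; s6-b->s9; s7-a->s9; s7-b->s10; s8-a->s10; s8-b->s0; s9-a->s11; s9-b->s11; s10-a->s11; s10-b->s1; s11-a->s3; s11-b->s3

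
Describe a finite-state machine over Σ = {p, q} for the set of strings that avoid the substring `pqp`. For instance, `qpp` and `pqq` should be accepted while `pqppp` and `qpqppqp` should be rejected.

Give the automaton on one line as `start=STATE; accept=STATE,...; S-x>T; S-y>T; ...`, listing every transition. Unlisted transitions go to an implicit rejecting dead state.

Track partial matches of the forbidden pattern `pqp`. State S3 is a dead state reached once `pqp` has occurred; every other state accepts. S0 means no part of `pqp` is currently matched.
With 4 states:
        p   q  
>* S0   S1  S0 
 * S1   S1  S2 
 * S2   S3  S0 
   S3   S3  S3 
(> = start, * = accepting)

start=S0; accept=S0,S1,S2; S0-p>S1; S0-q>S0; S1-p>S1; S1-q>S2; S2-p>S3; S2-q>S0; S3-p>S3; S3-q>S3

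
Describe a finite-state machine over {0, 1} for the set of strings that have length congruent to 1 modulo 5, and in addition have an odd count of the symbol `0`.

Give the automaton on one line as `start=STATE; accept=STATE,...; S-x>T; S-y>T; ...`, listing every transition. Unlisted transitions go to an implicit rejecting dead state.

start=s0; accept=s1; s0-0>s1; s0-1>s2; s1-0>s3; s1-1>s4; s2-0>s4; s2-1>s3; s3-0>s5; s3-1>s6; s4-0>s6; s4-1>s5; s5-0>s7; s5-1>s8; s6-0>s8; s6-1>s7; s7-0>s9; s7-1>s0; s8-0>s0; s8-1>s9; s9-0>s2; s9-1>s1

Build one automaton per condition and run them in lockstep. One (5 states) tracks the input length modulo 5; the other (2 states) tracks the count of `0`s modulo 2. Each combined state is a pair, one component from each; accept when both components accept.
        0   1  
>  s0   s1  s2 
 * s1   s3  s4 
   s2   s4  s3 
   s3   s5  s6 
   s4   s6  s5 
   s5   s7  s8 
   s6   s8  s7 
   s7   s9  s0 
   s8   s0  s9 
   s9   s2  s1 
(> = start, * = accepting)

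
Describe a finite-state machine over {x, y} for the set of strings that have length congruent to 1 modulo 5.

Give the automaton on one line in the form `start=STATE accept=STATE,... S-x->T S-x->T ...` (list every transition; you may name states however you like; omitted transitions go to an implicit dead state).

Only the length mod 5 matters, so use a 5-cycle: from any state, every input symbol moves to the next state, wrapping S4 back to S0. Mark S1 accepting.
5 states suffice.
        x   y  
>  S0   S1  S1 
 * S1   S2  S2 
   S2   S3  S3 
   S3   S4  S4 
   S4   S0  S0 
(> = start, * = accepting)

start=S0 accept=S1 S0-x->S1 S0-y->S1 S1-x->S2 S1-y->S2 S2-x->S3 S2-y->S3 S3-x->S4 S3-y->S4 S4-x->S0 S4-y->S0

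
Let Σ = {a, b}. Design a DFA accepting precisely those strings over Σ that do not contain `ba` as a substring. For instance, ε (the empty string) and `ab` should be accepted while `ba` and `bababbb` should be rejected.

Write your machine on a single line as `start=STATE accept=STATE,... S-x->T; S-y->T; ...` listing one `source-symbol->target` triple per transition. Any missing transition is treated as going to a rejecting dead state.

Track partial matches of the forbidden pattern `ba`. State s2 is a dead state reached once `ba` has occurred; every other state accepts. s0 means no part of `ba` is currently matched.
        a   b  
>* s0   s0  s1 
 * s1   s2  s1 
   s2   s2  s2 
(> = start, * = accepting)

start=s0; accept=s0,s1; s0-a->s0; s0-b->s1; s1-a->s2; s1-b->s1; s2-a->s2; s2-b->s2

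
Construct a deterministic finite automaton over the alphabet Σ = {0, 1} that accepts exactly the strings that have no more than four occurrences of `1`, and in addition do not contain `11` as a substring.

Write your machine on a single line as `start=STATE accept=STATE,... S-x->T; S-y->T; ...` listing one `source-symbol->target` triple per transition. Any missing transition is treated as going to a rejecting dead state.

start=q0; accept=q0,q1,q2,q4,q5,q6,q7,q8; q0-0->q0; q0-1->q1; q1-0->q2; q1-1->q3; q2-0->q2; q2-1->q4; q3-0->q3; q3-1->q3; q4-0->q5; q4-1->q3; q5-0->q5; q5-1->q6; q6-0->q7; q6-1->q3; q7-0->q7; q7-1->q8; q8-0->q8; q8-1->q3

Build one automaton per condition and run them in lockstep. The first has 6 states tracking the count of `1`s, saturating at 5; the second has 3 states tracking partial matches of the forbidden pattern `11`. A product state is a pair (one from each), accepting exactly when both do. Equivalent product states are then merged.
9 states suffice.
        0   1  
>* q0   q0  q1 
 * q1   q2  q3 
 * q2   q2  q4 
   q3   q3  q3 
 * q4   q5  q3 
 * q5   q5  q6 
 * q6   q7  q3 
 * q7   q7  q8 
 * q8   q8  q3 
(> = start, * = accepting)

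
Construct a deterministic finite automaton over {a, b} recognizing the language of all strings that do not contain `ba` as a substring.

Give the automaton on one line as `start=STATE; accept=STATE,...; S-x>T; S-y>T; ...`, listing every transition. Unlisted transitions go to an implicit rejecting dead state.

Track partial matches of the forbidden pattern `ba`. State q2 is a dead state reached once `ba` has occurred; every other state accepts. q0 means no part of `ba` is currently matched.
3 states suffice.
        a   b  
>* q0   q0  q1 
 * q1   q2  q1 
   q2   q2  q2 
(> = start, * = accepting)

start=q0; accept=q0,q1; q0-a>q0; q0-b>q1; q1-a>q2; q1-b>q1; q2-a>q2; q2-b>q2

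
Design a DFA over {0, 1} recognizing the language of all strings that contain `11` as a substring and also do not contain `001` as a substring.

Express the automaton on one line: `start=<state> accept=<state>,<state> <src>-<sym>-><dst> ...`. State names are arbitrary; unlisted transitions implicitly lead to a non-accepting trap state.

start=q0 accept=q4,q5,q6 q0-0->q1 q0-1->q2 q1-0->q3 q1-1->q2 q2-0->q1 q2-1->q4 q3-0->q3 q3-1->q3 q4-0->q5 q4-1->q4 q5-0->q6 q5-1->q4 q6-0->q6 q6-1->q3

Handle the two conditions separately and then intersect. One (3 states) tracks whether and how much of `11` has been seen; the other (4 states) tracks partial matches of the forbidden pattern `001`. Each combined state is a pair, one component from each; accept when both components accept. Minimizing collapses redundant product states.
7 states suffice.
        0   1  
>  q0   q1  q2 
   q1   q3  q2 
   q2   q1  q4 
   q3   q3  q3 
 * q4   q5  q4 
 * q5   q6  q4 
 * q6   q6  q3 
(> = start, * = accepting)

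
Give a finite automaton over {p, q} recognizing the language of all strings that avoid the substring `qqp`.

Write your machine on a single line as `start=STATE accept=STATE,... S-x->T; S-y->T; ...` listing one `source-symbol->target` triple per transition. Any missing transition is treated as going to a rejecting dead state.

Track partial matches of the forbidden pattern `qqp`. State D is a dead state reached once `qqp` has occurred; every other state accepts. A means no part of `qqp` is currently matched.
With 4 states:
       p  q 
>* A   A  B 
 * B   A  C 
 * C   D  C 
   D   D  D 
(> = start, * = accepting)

start=A; accept=A,B,C; A-p->A; A-q->B; B-p->A; B-q->C; C-p->D; C-q->C; D-p->D; D-q->D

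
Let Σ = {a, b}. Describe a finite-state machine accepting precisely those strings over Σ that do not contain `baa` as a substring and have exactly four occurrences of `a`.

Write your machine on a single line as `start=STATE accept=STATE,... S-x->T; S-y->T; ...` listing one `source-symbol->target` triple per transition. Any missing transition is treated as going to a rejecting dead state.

Run two small machines in parallel and take their product. One (4 states) tracks partial matches of the forbidden pattern `baa`; the other (6 states) tracks the count of `a`s, saturating at 5. Each combined state is a pair, one component from each; accept when both components accept. Equivalent product states are then merged.
          a    b  
>  q0     q1   q2 
   q1     q3   q4 
   q2     q5   q2 
   q3     q6   q7 
   q4     q8   q4 
   q5     q9   q4 
   q6    q10   q6 
   q7    q11   q7 
   q8     q9   q7 
   q9     q9   q9 
 * q10    q9  q10 
   q11    q9   q6 
(> = start, * = accepting)

start=q0; accept=q10; q0-a->q1; q0-b->q2; q1-a->q3; q1-b->q4; q2-a->q5; q2-b->q2; q3-a->q6; q3-b->q7; q4-a->q8; q4-b->q4; q5-a->q9; q5-b->q4; q6-a->q10; q6-b->q6; q7-a->q11; q7-b->q7; q8-a->q9; q8-b->q7; q9-a->q9; q9-b->q9; q10-a->q9; q10-b->q10; q11-a->q9; q11-b->q6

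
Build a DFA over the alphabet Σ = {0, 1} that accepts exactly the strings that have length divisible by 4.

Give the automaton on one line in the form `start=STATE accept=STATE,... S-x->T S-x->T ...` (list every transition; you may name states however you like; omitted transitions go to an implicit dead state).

start=A accept=A A-0->B A-1->B B-0->C B-1->C C-0->D C-1->D D-0->A D-1->A

Only the length mod 4 matters, so use a 4-cycle: from any state, every input symbol moves to the next state, wrapping D back to A. Mark A accepting.
A 4-state machine:
       0  1 
>* A   B  B 
   B   C  C 
   C   D  D 
   D   A  A 
(> = start, * = accepting)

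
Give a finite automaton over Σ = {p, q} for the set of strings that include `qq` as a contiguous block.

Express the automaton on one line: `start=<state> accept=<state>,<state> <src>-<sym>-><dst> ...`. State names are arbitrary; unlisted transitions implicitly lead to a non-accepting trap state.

Track how much of `qq` has been matched so far: state A is no progress, C is the absorbing accept state reached once `qq` has occurred. Intermediate states record partial matches; on a mismatch, fall back to the longest reusable overlap.
With 3 states:
       p  q 
>  A   A  B 
   B   A  C 
 * C   C  C 
(> = start, * = accepting)

start=A accept=C A-p->A A-q->B B-p->A B-q->C C-p->C C-q->C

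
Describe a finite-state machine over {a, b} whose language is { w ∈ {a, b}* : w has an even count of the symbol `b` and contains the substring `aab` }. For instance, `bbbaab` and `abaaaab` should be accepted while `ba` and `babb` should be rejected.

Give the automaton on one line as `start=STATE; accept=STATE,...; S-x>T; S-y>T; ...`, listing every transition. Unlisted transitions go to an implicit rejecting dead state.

start=S0; accept=S7; S0-a>S1; S0-b>S2; S1-a>S3; S1-b>S2; S2-a>S4; S2-b>S0; S3-a>S3; S3-b>S5; S4-a>S6; S4-b>S0; S5-a>S5; S5-b>S7; S6-a>S6; S6-b>S7; S7-a>S7; S7-b>S5

Run two small machines in parallel and take their product. The first has 2 states tracking the count of `b`s modulo 2; the second has 4 states tracking whether and how much of `aab` has been seen. A product state is a pair (one from each), accepting exactly when both do.
An 8-state machine:
        a   b  
>  S0   S1  S2 
   S1   S3  S2 
   S2   S4  S0 
   S3   S3  S5 
   S4   S6  S0 
   S5   S5  S7 
   S6   S6  S7 
 * S7   S7  S5 
(> = start, * = accepting)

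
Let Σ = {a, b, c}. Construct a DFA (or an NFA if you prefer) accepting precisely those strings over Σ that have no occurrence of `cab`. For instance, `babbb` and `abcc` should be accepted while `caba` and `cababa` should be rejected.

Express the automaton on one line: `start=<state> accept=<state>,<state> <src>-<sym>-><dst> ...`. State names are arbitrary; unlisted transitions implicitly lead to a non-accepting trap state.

Track partial matches of the forbidden pattern `cab`. State q3 is a dead state reached once `cab` has occurred; every other state accepts. q0 means no part of `cab` is currently matched.
A 4-state machine:
        a   b   c  
>* q0   q0  q0  q1 
 * q1   q2  q0  q1 
 * q2   q0  q3  q1 
   q3   q3  q3  q3 
(> = start, * = accepting)

start=q0 accept=q0,q1,q2 q0-a->q0 q0-b->q0 q0-c->q1 q1-a->q2 q1-b->q0 q1-c->q1 q2-a->q0 q2-b->q3 q2-c->q1 q3-a->q3 q3-b->q3 q3-c->q3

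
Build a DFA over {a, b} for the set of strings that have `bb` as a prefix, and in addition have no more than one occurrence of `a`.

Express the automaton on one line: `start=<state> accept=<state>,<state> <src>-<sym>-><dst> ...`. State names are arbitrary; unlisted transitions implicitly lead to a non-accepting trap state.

Run two small machines in parallel and take their product. One (4 states) tracks whether the input so far still matches the prefix `bb`; the other (3 states) tracks the count of `a`s, saturating at 2. Each combined state is a pair, one component from each; accept when both components accept. Equivalent product states are then merged.
A 5-state machine:
        a   b  
>  q0   q1  q2 
   q1   q1  q1 
   q2   q1  q3 
 * q3   q4  q3 
 * q4   q1  q4 
(> = start, * = accepting)

start=q0 accept=q3,q4 q0-a->q1 q0-b->q2 q1-a->q1 q1-b->q1 q2-a->q1 q2-b->q3 q3-a->q4 q3-b->q3 q4-a->q1 q4-b->q4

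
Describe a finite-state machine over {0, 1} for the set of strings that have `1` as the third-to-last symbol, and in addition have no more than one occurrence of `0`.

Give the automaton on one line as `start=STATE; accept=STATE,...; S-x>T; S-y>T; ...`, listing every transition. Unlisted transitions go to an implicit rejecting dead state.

Run two small machines in parallel and take their product. The first has 15 states tracking the last 3 symbols read; the second has 3 states tracking the count of `0`s, saturating at 2. A product state is a pair (one from each), accepting exactly when both do. After merging equivalent states the machine shrinks.
          0    1  
>  q0     q1   q2 
   q1     q3   q4 
   q2     q5   q6 
   q3     q3   q3 
   q4     q3   q7 
   q5     q3   q8 
   q6     q9  q10 
   q7     q3  q11 
 * q8     q3   q7 
 * q9     q3   q8 
 * q10    q9  q10 
 * q11    q3  q11 
(> = start, * = accepting)

start=q0; accept=q8,q9,q10,q11; q0-0>q1; q0-1>q2; q1-0>q3; q1-1>q4; q2-0>q5; q2-1>q6; q3-0>q3; q3-1>q3; q4-0>q3; q4-1>q7; q5-0>q3; q5-1>q8; q6-0>q9; q6-1>q10; q7-0>q3; q7-1>q11; q8-0>q3; q8-1>q7; q9-0>q3; q9-1>q8; q10-0>q9; q10-1>q10; q11-0>q3; q11-1>q11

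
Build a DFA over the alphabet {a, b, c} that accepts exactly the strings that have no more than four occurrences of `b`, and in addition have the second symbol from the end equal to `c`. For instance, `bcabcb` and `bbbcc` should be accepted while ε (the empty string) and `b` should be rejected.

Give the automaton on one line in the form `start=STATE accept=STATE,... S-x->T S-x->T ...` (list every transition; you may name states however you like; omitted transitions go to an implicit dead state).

Handle the two conditions separately and then intersect. One (6 states) tracks the count of `b`s, saturating at 5; the other (13 states) tracks the last 2 symbols read. Each combined state is a pair, one component from each; accept when both components accept. Minimizing collapses redundant product states.
A 21-state machine:
          a    b    c  
>  q0     q0   q1   q2 
   q1     q1   q3   q4 
   q2     q5   q6   q7 
   q3     q3   q8   q9 
   q4     q6  q10  q11 
 * q5     q0   q1   q2 
 * q6     q1   q3   q4 
 * q7     q5   q6   q7 
   q8     q8  q12  q13 
   q9    q10  q14  q15 
 * q10    q3   q8   q9 
 * q11    q6  q10  q11 
   q12   q12  q16  q17 
   q13   q14  q18  q19 
 * q14    q8  q12  q13 
 * q15   q10  q14  q15 
   q16   q16  q16  q16 
   q17   q18  q16  q20 
 * q18   q12  q16  q17 
 * q19   q14  q18  q19 
 * q20   q18  q16  q20 
(> = start, * = accepting)

start=q0 accept=q5,q6,q7,q10,q11,q14,q15,q18,q19,q20 q0-a->q0 q0-b->q1 q0-c->q2 q1-a->q1 q1-b->q3 q1-c->q4 q2-a->q5 q2-b->q6 q2-c->q7 q3-a->q3 q3-b->q8 q3-c->q9 q4-a->q6 q4-b->q10 q4-c->q11 q5-a->q0 q5-b->q1 q5-c->q2 q6-a->q1 q6-b->q3 q6-c->q4 q7-a->q5 q7-b->q6 q7-c->q7 q8-a->q8 q8-b->q12 q8-c->q13 q9-a->q10 q9-b->q14 q9-c->q15 q10-a->q3 q10-b->q8 q10-c->q9 q11-a->q6 q11-b->q10 q11-c->q11 q12-a->q12 q12-b->q16 q12-c->q17 q13-a->q14 q13-b->q18 q13-c->q19 q14-a->q8 q14-b->q12 q14-c->q13 q15-a->q10 q15-b->q14 q15-c->q15 q16-a->q16 q16-b->q16 q16-c->q16 q17-a->q18 q17-b->q16 q17-c->q20 q18-a->q12 q18-b->q16 q18-c->q17 q19-a->q14 q19-b->q18 q19-c->q19 q20-a->q18 q20-b->q16 q20-c->q20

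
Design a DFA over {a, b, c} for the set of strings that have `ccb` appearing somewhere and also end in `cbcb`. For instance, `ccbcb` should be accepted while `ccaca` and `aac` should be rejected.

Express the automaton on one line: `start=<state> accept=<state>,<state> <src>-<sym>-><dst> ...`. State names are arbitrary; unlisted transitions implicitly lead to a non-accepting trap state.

start=q0 accept=q7 q0-a->q0 q0-b->q0 q0-c->q1 q1-a->q0 q1-b->q0 q1-c->q2 q2-a->q0 q2-b->q3 q2-c->q2 q3-a->q4 q3-b->q4 q3-c->q5 q4-a->q4 q4-b->q4 q4-c->q6 q5-a->q4 q5-b->q7 q5-c->q6 q6-a->q4 q6-b->q3 q6-c->q6 q7-a->q4 q7-b->q4 q7-c->q5

Build one automaton per condition and run them in lockstep. One (4 states) tracks whether and how much of `ccb` has been seen; the other (5 states) tracks how much of the suffix `cbcb` has currently been matched. Each combined state is a pair, one component from each; accept when both components accept. Minimizing collapses redundant product states.
An 8-state machine:
        a   b   c  
>  q0   q0  q0  q1 
   q1   q0  q0  q2 
   q2   q0  q3  q2 
   q3   q4  q4  q5 
   q4   q4  q4  q6 
   q5   q4  q7  q6 
   q6   q4  q3  q6 
 * q7   q4  q4  q5 
(> = start, * = accepting)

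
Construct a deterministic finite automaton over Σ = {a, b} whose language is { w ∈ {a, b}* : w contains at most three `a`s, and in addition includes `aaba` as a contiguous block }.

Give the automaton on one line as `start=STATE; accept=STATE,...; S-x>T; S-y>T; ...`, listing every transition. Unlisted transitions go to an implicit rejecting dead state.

start=s0; accept=s9; s0-a>s1; s0-b>s0; s1-a>s2; s1-b>s3; s2-a>s4; s2-b>s5; s3-a>s6; s3-b>s3; s4-a>s7; s4-b>s8; s5-a>s9; s5-b>s10; s6-a>s4; s6-b>s10; s7-a>s7; s7-b>s11; s8-a>s12; s8-b>s13; s9-a>s12; s9-b>s9; s10-a>s14; s10-b>s10; s11-a>s12; s11-b>s15; s12-a>s12; s12-b>s12; s13-a>s16; s13-b>s13; s14-a>s7; s14-b>s13; s15-a>s16; s15-b>s15; s16-a>s7; s16-b>s15

Build one automaton per condition and run them in lockstep. The first has 5 states tracking the count of `a`s, saturating at 4; the second has 5 states tracking whether and how much of `aaba` has been seen. A product state is a pair (one from each), accepting exactly when both do.
17 states suffice.
          a    b  
>  s0     s1   s0 
   s1     s2   s3 
   s2     s4   s5 
   s3     s6   s3 
   s4     s7   s8 
   s5     s9  s10 
   s6     s4  s10 
   s7     s7  s11 
   s8    s12  s13 
 * s9    s12   s9 
   s10   s14  s10 
   s11   s12  s15 
   s12   s12  s12 
   s13   s16  s13 
   s14    s7  s13 
   s15   s16  s15 
   s16    s7  s15 
(> = start, * = accepting)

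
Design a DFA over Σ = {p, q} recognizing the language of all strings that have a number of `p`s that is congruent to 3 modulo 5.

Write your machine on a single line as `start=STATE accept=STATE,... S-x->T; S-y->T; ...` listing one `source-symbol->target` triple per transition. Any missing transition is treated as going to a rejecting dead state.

start=S0; accept=S3; S0-p->S1; S0-q->S0; S1-p->S2; S1-q->S1; S2-p->S3; S2-q->S2; S3-p->S4; S3-q->S3; S4-p->S0; S4-q->S4

Keep the running count of `p`s modulo 5: each `p` advances along the cycle S0 → S1 → S2 → S3 → S4 → S0 while other symbols loop. Accept at S3.
With 5 states:
        p   q  
>  S0   S1  S0 
   S1   S2  S1 
   S2   S3  S2 
 * S3   S4  S3 
   S4   S0  S4 
(> = start, * = accepting)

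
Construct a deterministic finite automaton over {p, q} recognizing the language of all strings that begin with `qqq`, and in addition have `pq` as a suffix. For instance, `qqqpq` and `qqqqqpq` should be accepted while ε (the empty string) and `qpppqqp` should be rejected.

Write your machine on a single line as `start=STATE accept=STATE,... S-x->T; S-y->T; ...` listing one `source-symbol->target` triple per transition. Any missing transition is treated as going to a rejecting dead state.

Build one automaton per condition and run them in lockstep. The first has 5 states tracking whether the input so far still matches the prefix `qqq`; the second has 3 states tracking how much of the suffix `pq` has currently been matched. A product state is a pair (one from each), accepting exactly when both do. Equivalent product states are then merged.
7 states suffice.
       p  q 
>  A   B  C 
   B   B  B 
   C   B  D 
   D   B  E 
   E   F  E 
   F   F  G 
 * G   F  E 
(> = start, * = accepting)

start=A; accept=G; A-p->B; A-q->C; B-p->B; B-q->B; C-p->B; C-q->D; D-p->B; D-q->E; E-p->F; E-q->E; F-p->F; F-q->G; G-p->F; G-q->E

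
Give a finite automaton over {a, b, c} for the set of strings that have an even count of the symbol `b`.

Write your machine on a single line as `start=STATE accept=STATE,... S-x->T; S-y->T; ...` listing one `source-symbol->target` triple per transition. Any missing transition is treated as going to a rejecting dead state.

start=q0; accept=q0; q0-a->q0; q0-b->q1; q0-c->q0; q1-a->q1; q1-b->q0; q1-c->q1

The only thing that matters is how many `b`s have appeared, reduced mod 2. Use one state per residue: q0 for 0, …, q1 for 1. Reading `b` moves to the next residue; anything else stays put. q0 is accepting.
2 states suffice.
        a   b   c  
>* q0   q0  q1  q0 
   q1   q1  q0  q1 
(> = start, * = accepting)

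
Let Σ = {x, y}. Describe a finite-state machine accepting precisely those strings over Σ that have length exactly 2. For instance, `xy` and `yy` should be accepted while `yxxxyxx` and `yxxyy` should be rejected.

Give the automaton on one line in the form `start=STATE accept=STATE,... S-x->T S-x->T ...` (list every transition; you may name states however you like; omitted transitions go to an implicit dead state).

start=q0 accept=q2 q0-x->q1 q0-y->q1 q1-x->q2 q1-y->q2 q2-x->q3 q2-y->q3 q3-x->q3 q3-y->q3

We only need to distinguish lengths 0, 1, …, 2, and '>2'. Chain q0 → q1 → q2 → q3 on every symbol, with q3 looping. Accepting states: {q2}.
        x   y  
>  q0   q1  q1 
   q1   q2  q2 
 * q2   q3  q3 
   q3   q3  q3 
(> = start, * = accepting)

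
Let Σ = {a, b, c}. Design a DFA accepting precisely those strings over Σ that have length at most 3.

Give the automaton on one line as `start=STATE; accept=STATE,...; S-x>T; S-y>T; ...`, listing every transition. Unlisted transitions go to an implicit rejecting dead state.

start=s0; accept=s0,s1,s2,s3; s0-a>s1; s0-b>s1; s0-c>s1; s1-a>s2; s1-b>s2; s1-c>s2; s2-a>s3; s2-b>s3; s2-c>s3; s3-a>s4; s3-b>s4; s3-c>s4; s4-a>s4; s4-b>s4; s4-c>s4

We only need to distinguish lengths 0, 1, …, 3, and '>3'. Chain s0 → s1 → s2 → s3 → s4 on every symbol, with s4 looping. Accepting states: {s0, s1, s2, s3}.
With 5 states:
        a   b   c  
>* s0   s1  s1  s1 
 * s1   s2  s2  s2 
 * s2   s3  s3  s3 
 * s3   s4  s4  s4 
   s4   s4  s4  s4 
(> = start, * = accepting)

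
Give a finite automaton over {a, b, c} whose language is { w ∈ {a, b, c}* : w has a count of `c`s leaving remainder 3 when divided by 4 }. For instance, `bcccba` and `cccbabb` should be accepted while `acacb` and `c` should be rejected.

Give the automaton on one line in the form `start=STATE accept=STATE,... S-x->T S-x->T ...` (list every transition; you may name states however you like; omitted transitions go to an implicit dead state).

start=q0 accept=q3 q0-a->q0 q0-b->q0 q0-c->q1 q1-a->q1 q1-b->q1 q1-c->q2 q2-a->q2 q2-b->q2 q2-c->q3 q3-a->q3 q3-b->q3 q3-c->q0

Keep the running count of `c`s modulo 4: each `c` advances along the cycle q0 → q1 → q2 → q3 → q0 while other symbols loop. Accept at q3.
4 states suffice.
        a   b   c  
>  q0   q0  q0  q1 
   q1   q1  q1  q2 
   q2   q2  q2  q3 
 * q3   q3  q3  q0 
(> = start, * = accepting)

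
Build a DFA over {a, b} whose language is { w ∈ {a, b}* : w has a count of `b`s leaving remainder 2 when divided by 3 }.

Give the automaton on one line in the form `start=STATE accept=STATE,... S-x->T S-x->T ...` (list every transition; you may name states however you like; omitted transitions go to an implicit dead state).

Keep the running count of `b`s modulo 3: each `b` advances along the cycle q0 → q1 → q2 → q0 while other symbols loop. Accept at q2.
A 3-state machine:
        a   b  
>  q0   q0  q1 
   q1   q1  q2 
 * q2   q2  q0 
(> = start, * = accepting)

start=q0 accept=q2 q0-a->q0 q0-b->q1 q1-a->q1 q1-b->q2 q2-a->q2 q2-b->q0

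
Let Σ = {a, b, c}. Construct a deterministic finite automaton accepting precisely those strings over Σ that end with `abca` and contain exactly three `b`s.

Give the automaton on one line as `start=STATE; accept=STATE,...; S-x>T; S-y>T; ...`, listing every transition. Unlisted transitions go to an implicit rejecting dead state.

Run two small machines in parallel and take their product. One (5 states) tracks how much of the suffix `abca` has currently been matched; the other (5 states) tracks the count of `b`s, saturating at 4. Each combined state is a pair, one component from each; accept when both components accept. After merging equivalent states the machine shrinks.
An 8-state machine:
        a   b   c  
>  q0   q0  q1  q0 
   q1   q1  q2  q1 
   q2   q3  q4  q2 
   q3   q3  q5  q2 
   q4   q4  q4  q4 
   q5   q4  q4  q6 
   q6   q7  q4  q4 
 * q7   q4  q4  q4 
(> = start, * = accepting)

start=q0; accept=q7; q0-a>q0; q0-b>q1; q0-c>q0; q1-a>q1; q1-b>q2; q1-c>q1; q2-a>q3; q2-b>q4; q2-c>q2; q3-a>q3; q3-b>q5; q3-c>q2; q4-a>q4; q4-b>q4; q4-c>q4; q5-a>q4; q5-b>q4; q5-c>q6; q6-a>q7; q6-b>q4; q6-c>q4; q7-a>q4; q7-b>q4; q7-c>q4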